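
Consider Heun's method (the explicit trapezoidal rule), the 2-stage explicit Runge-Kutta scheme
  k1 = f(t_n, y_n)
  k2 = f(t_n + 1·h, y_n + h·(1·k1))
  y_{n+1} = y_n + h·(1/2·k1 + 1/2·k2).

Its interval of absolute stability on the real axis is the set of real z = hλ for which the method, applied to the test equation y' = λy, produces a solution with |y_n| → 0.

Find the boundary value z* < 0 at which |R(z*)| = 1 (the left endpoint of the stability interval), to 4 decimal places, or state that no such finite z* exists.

Set f=λy, z=hλ:
  order 2, 2-stage ⇒ R(z)=1+z+z^2/2
  (e.g. R(-0.5)=0.62500, |R|=0.62500)

Boundary: |R(x)|=1, x<0.
x=-0.5: |R|=0.6250
|R(-1.71)|=0.7520 |R(-0.95)|=0.5012 |R(-0.59)|=0.5840
Bisect:
  x_lo=-2.3031 |R|=1.3490  x_hi=-0.3833 |R|=0.6901
  mid=-1.34322 |R|=0.55890 →hi
  mid=-1.82315 |R|=0.83879 →hi
  mid=-2.06312 |R|=1.06511 →lo
  mid=-1.94314 |R|=0.94475 →hi
  mid=-2.00313 |R|=1.00313 →lo
  mid=-1.97313 |R|=0.97349 →hi
  mid=-1.98813 |R|=0.98820 →hi
  mid=-1.99563 |R|=0.99564 →hi
  ...
  [-2.00008,-1.99996] ⇒ x*=-2.0000
Interval (-2.0000, 0).

left endpoint -2.0000.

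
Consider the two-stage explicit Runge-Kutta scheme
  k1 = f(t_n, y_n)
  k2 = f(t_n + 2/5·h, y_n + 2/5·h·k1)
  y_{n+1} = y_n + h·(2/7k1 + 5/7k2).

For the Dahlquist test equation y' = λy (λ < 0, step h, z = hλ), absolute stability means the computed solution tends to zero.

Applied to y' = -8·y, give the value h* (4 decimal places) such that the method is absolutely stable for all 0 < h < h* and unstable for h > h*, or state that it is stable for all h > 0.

(-3.5000,0); λ=-8 ⇒ h* = (7/2)/8 = 0.4375.

On y'=λy, z=hλ:
  k1=λy_n ⇒ h·k1=z·y_n;  k2=λ(1+2/5z)y_n ⇒ h·k2=z(1+2/5z)y_n
  y_{n+1}/y_n = 1 + 2/7z + 5/7z(1+2/5z) = 1 + z + 2/7z²
  R(z) = 1 + z + 2/7z².

Boundary: |R(x)|=1, x<0.
x=-1.57: |R|=0.1343
R=1: x+2/7x²=0 ⇒ x=−7/2=-3.5000; min R=1−1/(4·2/7)=0.1250>−1
Confirm numerically:
  x=-3.216: |R|=0.73904 <1
  x=-3.006: |R|=0.57572 <1
  x=-2.667: |R|=0.36525 <1
  x=-2.477: |R|=0.27601 <1
  x=-4.062: |R|=1.65224 >1
  x=-3.907: |R|=1.45433 >1
  x=-3.614: |R|=1.11771 >1
Interval (-3.5000, 0).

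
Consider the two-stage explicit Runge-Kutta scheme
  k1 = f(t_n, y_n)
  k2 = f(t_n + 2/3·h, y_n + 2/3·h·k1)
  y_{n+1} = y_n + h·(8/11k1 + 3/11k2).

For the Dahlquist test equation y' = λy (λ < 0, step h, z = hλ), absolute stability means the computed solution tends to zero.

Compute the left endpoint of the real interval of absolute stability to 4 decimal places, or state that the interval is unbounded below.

left endpoint -5.5000.

On y'=λy, z=hλ:
  k1=λy_n ⇒ h·k1=z·y_n;  k2=λ(1+2/3z)y_n ⇒ h·k2=z(1+2/3z)y_n
  y_{n+1}/y_n = 1 + 8/11z + 3/11z(1+2/3z) = 1 + z + 2/11z²
  Hence R(z) = 1 + z + 2/11z².

Boundary: |R(x)|=1, x<0.
x=-0.82: |R|=0.3023
R=1: x+2/11x²=0 ⇒ x=−11/2=-5.5000; min R=1−1/(4·2/11)=-0.3750>−1
Confirm numerically:
  x=-5.380: |R|=0.88262 <1
  x=-3.441: |R|=0.28819 <1
  x=-2.560: |R|=0.36844 <1
  x=-2.519: |R|=0.36530 <1
  x=-6.079: |R|=1.63995 >1
  x=-5.783: |R|=1.29756 >1
So |R|<1 on (-5.5000, 0).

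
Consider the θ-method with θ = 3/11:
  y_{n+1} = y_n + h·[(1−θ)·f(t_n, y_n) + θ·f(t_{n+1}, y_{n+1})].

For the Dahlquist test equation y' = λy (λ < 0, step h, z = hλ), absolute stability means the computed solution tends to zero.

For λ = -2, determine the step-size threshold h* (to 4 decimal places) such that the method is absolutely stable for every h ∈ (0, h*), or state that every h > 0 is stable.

(-4.4000,0); λ=-2 ⇒ h* = (22/5)/2 = 2.2000.

On y'=λy, z=hλ:
  y_{n+1} = y_n + z·[8/11·y_n + 3/11·y_{n+1}] ⇒ (1 − 3/11z)y_{n+1} = (1 + 8/11z)y_n
  so R(z) = (1 + 8/11z)/(1 − 3/11z).

Find x<0 with |R(x)|<1.
x=-1.28: |R|=0.0512
R=−1: 1+8/11x = −1+3/11x ⇒ -5/11x=2 ⇒ x=2/(-5/11)=-4.4000
Confirm numerically:
  x=-3.632: |R|=0.82463 <1
  x=-3.086: |R|=0.67568 <1
  x=-2.243: |R|=0.39167 <1
  x=-1.914: |R|=0.25756 <1
  x=-4.895: |R|=1.09636 >1
  x=-4.859: |R|=1.08973 >1
  x=-4.768: |R|=1.07272 >1
So |R|<1 on (-4.4000, 0).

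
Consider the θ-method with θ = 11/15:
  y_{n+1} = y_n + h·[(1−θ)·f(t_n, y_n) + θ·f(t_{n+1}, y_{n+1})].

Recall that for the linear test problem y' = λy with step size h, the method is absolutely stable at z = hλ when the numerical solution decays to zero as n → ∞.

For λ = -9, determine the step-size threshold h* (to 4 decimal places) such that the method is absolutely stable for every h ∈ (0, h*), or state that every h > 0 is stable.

interval (−∞, 0). Any h>0 works for λ=-9.

With y'=λy (z=hλ):
  y_{n+1} = y_n + z·[4/15·y_n + 11/15·y_{n+1}] ⇒ (1 − 11/15z)y_{n+1} = (1 + 4/15z)y_n
  ⇒ R(z) = (1 + 4/15z)/(1 − 11/15z).

Boundary: |R(x)|=1, x<0.
x=-1.12: |R|=0.3851
x=-2: |R|=0.1892
x=-10: |R|=0.2000
x=-100: |R|=0.3453
θ=11/15≥1/2 ⇒ |1+4/15x|<|1−11/15x| ∀x<0 ⇒ interval (−∞,0).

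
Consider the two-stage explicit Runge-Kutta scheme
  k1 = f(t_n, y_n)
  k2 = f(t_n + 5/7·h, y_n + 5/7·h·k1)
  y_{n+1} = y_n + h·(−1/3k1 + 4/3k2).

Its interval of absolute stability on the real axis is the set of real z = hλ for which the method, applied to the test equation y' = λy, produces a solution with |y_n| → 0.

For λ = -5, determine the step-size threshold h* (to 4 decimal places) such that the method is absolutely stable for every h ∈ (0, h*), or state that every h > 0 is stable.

On y'=λy, z=hλ:
  k1=λy_n ⇒ h·k1=z·y_n;  k2=λ(1+5/7z)y_n ⇒ h·k2=z(1+5/7z)y_n
  y_{n+1}/y_n = 1 − 1/3z + 4/3z(1+5/7z) = 1 + z + 20/21z²
  R(z) = 1 + z + 20/21z².

Solve |R(x)|<1 on ℝ⁻.
x=-0.46: |R|=0.7415
R=1: x+20/21x²=0 ⇒ x=−21/20=-1.0500; min R=1−1/(4·20/21)=0.7375>−1
Confirm numerically:
  x=-0.854: |R|=0.84059 <1
  x=-0.786: |R|=0.80238 <1
  x=-0.674: |R|=0.75864 <1
  x=-0.671: |R|=0.75780 <1
  x=-1.553: |R|=1.74396 >1
  x=-1.344: |R|=1.37632 >1
  x=-1.097: |R|=1.04910 >1
Interval (-1.0500, 0).

(-1.0500,0); λ=-5 ⇒ h* = (21/20)/5 = 0.2100.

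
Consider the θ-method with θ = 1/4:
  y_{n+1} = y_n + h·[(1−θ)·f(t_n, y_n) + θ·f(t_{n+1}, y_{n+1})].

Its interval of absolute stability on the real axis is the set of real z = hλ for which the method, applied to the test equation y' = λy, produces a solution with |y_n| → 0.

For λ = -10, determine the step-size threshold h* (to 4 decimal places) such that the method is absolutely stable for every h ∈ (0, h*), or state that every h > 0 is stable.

(-4.0000,0); λ=-10 ⇒ h* = (4)/10 = 0.4000.

Test eqn y'=λy, z=hλ:
  y_{n+1} = y_n + z·[3/4·y_n + 1/4·y_{n+1}] ⇒ (1 − 1/4z)y_{n+1} = (1 + 3/4z)y_n
  Hence R(z) = (1 + 3/4z)/(1 − 1/4z).

Find x<0 with |R(x)|<1.
x=-1.75: |R|=0.2174
R=−1: 1+3/4x = −1+1/4x ⇒ -1/2x=2 ⇒ x=2/(-1/2)=-4.0000
Confirm numerically:
  x=-3.100: |R|=0.74648 <1
  x=-2.667: |R|=0.60012 <1
  x=-2.056: |R|=0.35799 <1
  x=-4.282: |R|=1.06810 >1
  x=-4.188: |R|=1.04592 >1
  x=-4.085: |R|=1.02103 >1
So |R|<1 on (-4.0000, 0).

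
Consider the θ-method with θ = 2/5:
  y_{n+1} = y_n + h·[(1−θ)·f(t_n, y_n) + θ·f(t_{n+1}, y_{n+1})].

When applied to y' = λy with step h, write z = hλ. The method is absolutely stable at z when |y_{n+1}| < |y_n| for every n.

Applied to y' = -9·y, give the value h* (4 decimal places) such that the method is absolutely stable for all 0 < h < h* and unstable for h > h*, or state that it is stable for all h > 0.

Test eqn y'=λy, z=hλ:
  y_{n+1} = y_n + z·[3/5·y_n + 2/5·y_{n+1}] ⇒ (1 − 2/5z)y_{n+1} = (1 + 3/5z)y_n
  Hence R(z) = (1 + 3/5z)/(1 − 2/5z).

Need |R(x)|<1, x<0.
x=-0.67: |R|=0.4716
R=−1: 1+3/5x = −1+2/5x ⇒ -1/5x=2 ⇒ x=2/(-1/5)=-10.0000
Confirm numerically:
  x=-6.671: |R|=0.81850 <1
  x=-6.440: |R|=0.80089 <1
  x=-5.883: |R|=0.75444 <1
  x=-4.391: |R|=0.59302 <1
  x=-10.475: |R|=1.01830 >1
  x=-10.199: |R|=1.00784 >1
  x=-10.068: |R|=1.00271 >1
Stable set (-10.0000, 0).

(-10.0000,0); λ=-9 ⇒ h* = (10)/9 = 1.1111.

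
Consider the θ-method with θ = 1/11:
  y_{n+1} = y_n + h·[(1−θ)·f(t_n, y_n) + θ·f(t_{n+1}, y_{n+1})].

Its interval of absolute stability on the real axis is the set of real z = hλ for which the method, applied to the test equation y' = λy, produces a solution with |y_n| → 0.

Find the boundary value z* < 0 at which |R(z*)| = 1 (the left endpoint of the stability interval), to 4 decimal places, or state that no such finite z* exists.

With y'=λy (z=hλ):
  y_{n+1} = y_n + z·[10/11·y_n + 1/11·y_{n+1}] ⇒ (1 − 1/11z)y_{n+1} = (1 + 10/11z)y_n
  ⇒ R(z) = (1 + 10/11z)/(1 − 1/11z).

Boundary: |R(x)|=1, x<0.
x=-1.12: |R|=0.0165
R=−1: 1+10/11x = −1+1/11x ⇒ -9/11x=2 ⇒ x=2/(-9/11)=-2.4444
Confirm numerically:
  x=-2.279: |R|=0.88787 <1
  x=-1.928: |R|=0.64047 <1
  x=-1.660: |R|=0.44234 <1
  x=-1.019: |R|=0.06739 <1
  x=-2.652: |R|=1.13683 >1
  x=-2.643: |R|=1.13098 >1
Interval (-2.4444, 0).

z* = -2.4444.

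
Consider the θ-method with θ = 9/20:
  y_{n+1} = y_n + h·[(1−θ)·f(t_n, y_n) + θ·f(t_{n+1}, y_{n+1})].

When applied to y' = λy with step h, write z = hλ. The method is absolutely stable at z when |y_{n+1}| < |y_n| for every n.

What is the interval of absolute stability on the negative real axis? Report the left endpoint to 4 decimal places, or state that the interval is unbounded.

(-20.0000, 0).

With y'=λy (z=hλ):
  y_{n+1} = y_n + z·[11/20·y_n + 9/20·y_{n+1}] ⇒ (1 − 9/20z)y_{n+1} = (1 + 11/20z)y_n
  Hence R(z) = (1 + 11/20z)/(1 − 9/20z).

Need |R(x)|<1, x<0.
x=-0.77: |R|=0.4281
R=−1: 1+11/20x = −1+9/20x ⇒ -1/10x=2 ⇒ x=2/(-1/10)=-20.0000
Confirm numerically:
  x=-18.151: |R|=0.97983 <1
  x=-16.472: |R|=0.95806 <1
  x=-8.860: |R|=0.77662 <1
  x=-8.341: |R|=0.75473 <1
  x=-20.596: |R|=1.00580 >1
  x=-20.551: |R|=1.00538 >1
  x=-20.406: |R|=1.00399 >1
Interval (-20.0000, 0).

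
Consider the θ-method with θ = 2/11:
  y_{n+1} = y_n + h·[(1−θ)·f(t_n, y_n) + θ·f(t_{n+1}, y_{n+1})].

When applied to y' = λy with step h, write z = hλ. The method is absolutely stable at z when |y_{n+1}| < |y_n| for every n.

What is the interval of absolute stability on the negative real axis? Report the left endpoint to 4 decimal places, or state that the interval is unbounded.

(-3.1429, 0).

With y'=λy (z=hλ):
  y_{n+1} = y_n + z·[9/11·y_n + 2/11·y_{n+1}] ⇒ (1 − 2/11z)y_{n+1} = (1 + 9/11z)y_n
  ⇒ R(z) = (1 + 9/11z)/(1 − 2/11z).

Boundary: |R(x)|=1, x<0.
x=-0.94: |R|=0.1972
R=−1: 1+9/11x = −1+2/11x ⇒ -7/11x=2 ⇒ x=2/(-7/11)=-3.1429
Confirm numerically:
  x=-1.633: |R|=0.25915 <1
  x=-1.470: |R|=0.15997 <1
  x=-1.360: |R|=0.09038 <1
  x=-3.736: |R|=1.22477 >1
  x=-3.692: |R|=1.20909 >1
  x=-3.224: |R|=1.03255 >1
Interval (-3.1429, 0).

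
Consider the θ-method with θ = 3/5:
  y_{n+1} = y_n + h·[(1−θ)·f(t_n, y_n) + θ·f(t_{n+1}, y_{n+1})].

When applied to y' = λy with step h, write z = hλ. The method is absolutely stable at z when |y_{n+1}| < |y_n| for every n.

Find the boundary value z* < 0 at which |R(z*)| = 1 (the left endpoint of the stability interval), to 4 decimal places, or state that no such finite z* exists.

On y'=λy, z=hλ:
  y_{n+1} = y_n + z·[2/5·y_n + 3/5·y_{n+1}] ⇒ (1 − 3/5z)y_{n+1} = (1 + 2/5z)y_n
  R(z) = (1 + 2/5z)/(1 − 3/5z).

Need |R(x)|<1, x<0.
x=-0.43: |R|=0.6582
x=-2: |R|=0.0909
x=-10: |R|=0.4286
x=-100: |R|=0.6393
θ=3/5≥1/2 ⇒ |1+2/5x|<|1−3/5x| ∀x<0 ⇒ stable on all of ℝ⁻.

interval (−∞, 0).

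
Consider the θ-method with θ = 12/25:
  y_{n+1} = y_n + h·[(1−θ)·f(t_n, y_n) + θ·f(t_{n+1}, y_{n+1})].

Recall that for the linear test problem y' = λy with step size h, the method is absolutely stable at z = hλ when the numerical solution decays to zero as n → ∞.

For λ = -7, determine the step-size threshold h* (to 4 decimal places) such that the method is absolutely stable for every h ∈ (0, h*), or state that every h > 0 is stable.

Test eqn y'=λy, z=hλ:
  y_{n+1} = y_n + z·[13/25·y_n + 12/25·y_{n+1}] ⇒ (1 − 12/25z)y_{n+1} = (1 + 13/25z)y_n
  R(z) = (1 + 13/25z)/(1 − 12/25z).

Solve |R(x)|<1 on ℝ⁻.
x=-1.57: |R|=0.1047
R=−1: 1+13/25x = −1+12/25x ⇒ -1/25x=2 ⇒ x=2/(-1/25)=-50.0000
Confirm numerically:
  x=-47.484: |R|=0.99577 <1
  x=-44.885: |R|=0.99092 <1
  x=-43.743: |R|=0.98862 <1
  x=-38.991: |R|=0.97766 <1
  x=-50.497: |R|=1.00079 >1
  x=-50.337: |R|=1.00054 >1
  x=-50.153: |R|=1.00024 >1
Interval (-50.0000, 0).

(-50.0000,0); λ=-7 ⇒ h* = (50)/7 = 7.1429.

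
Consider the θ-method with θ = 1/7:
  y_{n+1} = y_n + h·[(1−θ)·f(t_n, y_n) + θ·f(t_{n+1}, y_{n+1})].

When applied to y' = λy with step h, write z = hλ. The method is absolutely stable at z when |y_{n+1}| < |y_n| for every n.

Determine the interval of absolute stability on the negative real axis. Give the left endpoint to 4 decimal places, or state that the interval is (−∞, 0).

Set f=λy, z=hλ:
  y_{n+1} = y_n + z·[6/7·y_n + 1/7·y_{n+1}] ⇒ (1 − 1/7z)y_{n+1} = (1 + 6/7z)y_n
  so R(z) = (1 + 6/7z)/(1 − 1/7z).

Find x<0 with |R(x)|<1.
x=-0.45: |R|=0.5772
R=−1: 1+6/7x = −1+1/7x ⇒ -5/7x=2 ⇒ x=2/(-5/7)=-2.8000
Confirm numerically:
  x=-2.144: |R|=0.64129 <1
  x=-2.079: |R|=0.60293 <1
  x=-1.365: |R|=0.14226 <1
  x=-3.114: |R|=1.15523 >1
  x=-3.108: |R|=1.15235 >1
Stable set (-2.8000, 0).

z∈(-2.8000,0).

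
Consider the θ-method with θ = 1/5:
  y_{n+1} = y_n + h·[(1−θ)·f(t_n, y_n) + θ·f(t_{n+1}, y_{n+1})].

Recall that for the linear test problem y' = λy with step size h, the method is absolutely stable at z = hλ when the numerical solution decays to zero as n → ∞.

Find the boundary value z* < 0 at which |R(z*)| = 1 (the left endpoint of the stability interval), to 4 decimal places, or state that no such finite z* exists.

z* = -3.3333.

Set f=λy, z=hλ:
  y_{n+1} = y_n + z·[4/5·y_n + 1/5·y_{n+1}] ⇒ (1 − 1/5z)y_{n+1} = (1 + 4/5z)y_n
  ⇒ R(z) = (1 + 4/5z)/(1 − 1/5z).

Need |R(x)|<1, x<0.
x=-1.35: |R|=0.0630
R=−1: 1+4/5x = −1+1/5x ⇒ -3/5x=2 ⇒ x=2/(-3/5)=-3.3333
Confirm numerically:
  x=-3.179: |R|=0.94339 <1
  x=-3.083: |R|=0.90709 <1
  x=-2.021: |R|=0.43925 <1
  x=-3.803: |R|=1.16006 >1
  x=-3.553: |R|=1.07705 >1
  x=-3.361: |R|=1.00993 >1
Stable set (-3.3333, 0).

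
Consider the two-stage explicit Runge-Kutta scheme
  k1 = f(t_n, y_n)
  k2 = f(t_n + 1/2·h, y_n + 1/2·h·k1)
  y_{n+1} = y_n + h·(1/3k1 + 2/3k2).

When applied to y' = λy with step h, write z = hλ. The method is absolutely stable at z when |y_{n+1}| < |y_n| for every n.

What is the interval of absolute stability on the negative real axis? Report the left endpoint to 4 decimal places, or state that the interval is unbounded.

z∈(-3.0000,0).

Set f=λy, z=hλ:
  k1=λy_n ⇒ h·k1=z·y_n;  k2=λ(1+1/2z)y_n ⇒ h·k2=z(1+1/2z)y_n
  y_{n+1}/y_n = 1 + 1/3z + 2/3z(1+1/2z) = 1 + z + 1/3z²
  R(z) = 1 + z + 1/3z².

Find x<0 with |R(x)|<1.
x=-1.39: |R|=0.2540
R=1: x+1/3x²=0 ⇒ x=−3=-3.0000; min R=1−1/(4·1/3)=0.2500>−1
Confirm numerically:
  x=-1.953: |R|=0.31840 <1
  x=-1.939: |R|=0.31424 <1
  x=-1.916: |R|=0.30769 <1
  x=-3.379: |R|=1.42688 >1
  x=-3.227: |R|=1.24418 >1
  x=-3.030: |R|=1.03030 >1
So |R|<1 on (-3.0000, 0).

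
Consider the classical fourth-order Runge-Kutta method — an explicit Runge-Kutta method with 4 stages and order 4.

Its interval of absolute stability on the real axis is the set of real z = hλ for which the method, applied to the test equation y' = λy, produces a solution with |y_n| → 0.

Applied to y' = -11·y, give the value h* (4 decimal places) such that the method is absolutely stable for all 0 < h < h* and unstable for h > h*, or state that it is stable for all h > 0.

On y'=λy, z=hλ:
  order 4, 4-stage ⇒ R(z)=1+z+z^2/2+z^3/6+z^4/24
  (e.g. R(-1.15)=0.33065, |R|=0.33065)

Boundary: |R(x)|=1, x<0.
x=-1.15: |R|=0.3306
|R(-2.42)|=0.5752 |R(-2.3)|=0.4832 |R(-1.05)|=0.3590
Bisect:
  x_lo=-3.2195 |R|=1.8779  x_hi=-0.2736 |R|=0.7607
  mid=-1.74655 |R|=0.27843 →hi
  mid=-2.48303 |R|=0.63206 →hi
  mid=-2.85128 |R|=1.10412 →lo
  mid=-2.66715 |R|=0.83601 →hi
  mid=-2.75921 |R|=0.96139 →hi
  mid=-2.80525 |R|=1.03050 →lo
  mid=-2.78223 |R|=0.99539 →hi
  mid=-2.79374 |R|=1.01281 →lo
  mid=-2.78798 |R|=1.00406 →lo
  mid=-2.78511 |R|=0.99972 →hi
  ...
  [-2.78547,-2.78529] ⇒ x*=-2.7853
Stable set (-2.7853, 0).

(-2.7853,0); λ=-11 ⇒ h* = 0.2532.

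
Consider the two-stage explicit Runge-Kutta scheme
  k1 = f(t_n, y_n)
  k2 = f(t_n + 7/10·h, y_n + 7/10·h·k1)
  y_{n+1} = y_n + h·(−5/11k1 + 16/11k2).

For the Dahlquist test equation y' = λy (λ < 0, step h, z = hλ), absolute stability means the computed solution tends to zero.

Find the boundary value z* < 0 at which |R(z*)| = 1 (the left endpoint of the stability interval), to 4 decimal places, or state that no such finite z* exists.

With y'=λy (z=hλ):
  k1=λy_n ⇒ h·k1=z·y_n;  k2=λ(1+7/10z)y_n ⇒ h·k2=z(1+7/10z)y_n
  y_{n+1}/y_n = 1 − 5/11z + 16/11z(1+7/10z) = 1 + z + 56/55z²
  ⇒ R(z) = 1 + z + 56/55z².

Need |R(x)|<1, x<0.
x=-1.52: |R|=1.8324
R=1: x+56/55x²=0 ⇒ x=−55/56=-0.9821; min R=1−1/(4·56/55)=0.7545>−1
Confirm numerically:
  x=-0.511: |R|=0.75487 <1
  x=-0.487: |R|=0.75448 <1
  x=-0.432: |R|=0.75802 <1
  x=-1.236: |R|=1.31947 >1
  x=-1.206: |R|=1.27488 >1
  x=-1.175: |R|=1.23073 >1
Stable set (-0.9821, 0).

z* = -0.9821.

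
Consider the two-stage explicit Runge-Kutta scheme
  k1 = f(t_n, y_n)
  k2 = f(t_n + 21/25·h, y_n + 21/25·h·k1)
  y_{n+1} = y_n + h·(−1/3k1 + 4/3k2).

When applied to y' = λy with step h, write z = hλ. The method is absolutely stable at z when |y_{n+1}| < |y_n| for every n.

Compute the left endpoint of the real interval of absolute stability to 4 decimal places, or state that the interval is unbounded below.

On y'=λy, z=hλ:
  k1=λy_n ⇒ h·k1=z·y_n;  k2=λ(1+21/25z)y_n ⇒ h·k2=z(1+21/25z)y_n
  y_{n+1}/y_n = 1 − 1/3z + 4/3z(1+21/25z) = 1 + z + 28/25z²
  Hence R(z) = 1 + z + 28/25z².

Need |R(x)|<1, x<0.
x=-1.67: |R|=2.4536
R=1: x+28/25x²=0 ⇒ x=−25/28=-0.8929; min R=1−1/(4·28/25)=0.7768>−1
Confirm numerically:
  x=-0.535: |R|=0.78557 <1
  x=-0.450: |R|=0.77680 <1
  x=-0.394: |R|=0.77986 <1
  x=-1.471: |R|=1.95250 >1
  x=-1.357: |R|=1.70542 >1
  x=-1.132: |R|=1.30319 >1
Stable set (-0.8929, 0).

left endpoint -0.8929.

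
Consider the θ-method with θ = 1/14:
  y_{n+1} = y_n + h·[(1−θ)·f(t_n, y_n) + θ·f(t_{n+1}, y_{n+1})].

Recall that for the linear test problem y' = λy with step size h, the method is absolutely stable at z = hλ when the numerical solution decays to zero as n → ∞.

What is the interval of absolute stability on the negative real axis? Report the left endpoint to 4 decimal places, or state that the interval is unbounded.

z∈(-2.3333,0).

With y'=λy (z=hλ):
  y_{n+1} = y_n + z·[13/14·y_n + 1/14·y_{n+1}] ⇒ (1 − 1/14z)y_{n+1} = (1 + 13/14z)y_n
  Hence R(z) = (1 + 13/14z)/(1 − 1/14z).

Boundary: |R(x)|=1, x<0.
x=-1.07: |R|=0.0060
R=−1: 1+13/14x = −1+1/14x ⇒ -6/7x=2 ⇒ x=2/(-6/7)=-2.3333
Confirm numerically:
  x=-1.599: |R|=0.43509 <1
  x=-1.352: |R|=0.23293 <1
  x=-1.338: |R|=0.22128 <1
  x=-0.983: |R|=0.08149 <1
  x=-2.925: |R|=1.41950 >1
  x=-2.719: |R|=1.27681 >1
  x=-2.357: |R|=1.01736 >1
So |R|<1 on (-2.3333, 0).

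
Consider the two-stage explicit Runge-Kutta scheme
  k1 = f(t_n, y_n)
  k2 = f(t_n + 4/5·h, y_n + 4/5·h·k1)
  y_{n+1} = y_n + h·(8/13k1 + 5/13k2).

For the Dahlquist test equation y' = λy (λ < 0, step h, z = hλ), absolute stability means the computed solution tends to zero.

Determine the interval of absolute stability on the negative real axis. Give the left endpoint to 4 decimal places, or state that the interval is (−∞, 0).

Set f=λy, z=hλ:
  k1=λy_n ⇒ h·k1=z·y_n;  k2=λ(1+4/5z)y_n ⇒ h·k2=z(1+4/5z)y_n
  y_{n+1}/y_n = 1 + 8/13z + 5/13z(1+4/5z) = 1 + z + 4/13z²
  R(z) = 1 + z + 4/13z².

Boundary: |R(x)|=1, x<0.
x=-0.4: |R|=0.6492
R=1: x+4/13x²=0 ⇒ x=−13/4=-3.2500; min R=1−1/(4·4/13)=0.1875>−1
Confirm numerically:
  x=-2.431: |R|=0.38739 <1
  x=-2.222: |R|=0.29716 <1
  x=-2.220: |R|=0.29643 <1
  x=-3.679: |R|=1.48563 >1
  x=-3.666: |R|=1.46925 >1
  x=-3.359: |R|=1.11266 >1
Interval (-3.2500, 0).

(-3.2500, 0).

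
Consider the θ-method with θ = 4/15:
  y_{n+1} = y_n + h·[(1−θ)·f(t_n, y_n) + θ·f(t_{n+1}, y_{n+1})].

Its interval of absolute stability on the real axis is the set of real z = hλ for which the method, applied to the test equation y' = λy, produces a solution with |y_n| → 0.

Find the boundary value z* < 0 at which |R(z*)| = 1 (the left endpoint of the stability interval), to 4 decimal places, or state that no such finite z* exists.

On y'=λy, z=hλ:
  y_{n+1} = y_n + z·[11/15·y_n + 4/15·y_{n+1}] ⇒ (1 − 4/15z)y_{n+1} = (1 + 11/15z)y_n
  R(z) = (1 + 11/15z)/(1 − 4/15z).

Boundary: |R(x)|=1, x<0.
x=-0.9: |R|=0.2742
R=−1: 1+11/15x = −1+4/15x ⇒ -7/15x=2 ⇒ x=2/(-7/15)=-4.2857
Confirm numerically:
  x=-3.825: |R|=0.89356 <1
  x=-2.986: |R|=0.66234 <1
  x=-2.245: |R|=0.40430 <1
  x=-4.777: |R|=1.10083 >1
  x=-4.684: |R|=1.08264 >1
  x=-4.472: |R|=1.03965 >1
Interval (-4.2857, 0).

z* = -4.2857.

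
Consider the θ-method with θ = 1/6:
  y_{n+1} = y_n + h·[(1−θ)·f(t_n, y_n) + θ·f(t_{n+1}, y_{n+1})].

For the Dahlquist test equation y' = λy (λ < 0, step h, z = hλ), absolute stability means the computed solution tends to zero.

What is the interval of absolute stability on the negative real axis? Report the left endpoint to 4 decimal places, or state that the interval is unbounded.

Test eqn y'=λy, z=hλ:
  y_{n+1} = y_n + z·[5/6·y_n + 1/6·y_{n+1}] ⇒ (1 − 1/6z)y_{n+1} = (1 + 5/6z)y_n
  ⇒ R(z) = (1 + 5/6z)/(1 − 1/6z).

Find x<0 with |R(x)|<1.
x=-1.61: |R|=0.2694
R=−1: 1+5/6x = −1+1/6x ⇒ -2/3x=2 ⇒ x=2/(-2/3)=-3.0000
Confirm numerically:
  x=-2.150: |R|=0.58282 <1
  x=-1.922: |R|=0.45569 <1
  x=-1.655: |R|=0.29719 <1
  x=-3.417: |R|=1.17713 >1
  x=-3.110: |R|=1.04830 >1
  x=-3.096: |R|=1.04222 >1
So |R|<1 on (-3.0000, 0).

z∈(-3.0000,0).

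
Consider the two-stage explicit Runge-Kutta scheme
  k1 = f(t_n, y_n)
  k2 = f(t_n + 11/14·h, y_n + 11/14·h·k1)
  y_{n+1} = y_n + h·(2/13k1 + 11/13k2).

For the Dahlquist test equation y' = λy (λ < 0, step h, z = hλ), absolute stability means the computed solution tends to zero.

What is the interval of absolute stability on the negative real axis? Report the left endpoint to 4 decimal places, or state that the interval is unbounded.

z∈(-1.5041,0).

On y'=λy, z=hλ:
  k1=λy_n ⇒ h·k1=z·y_n;  k2=λ(1+11/14z)y_n ⇒ h·k2=z(1+11/14z)y_n
  y_{n+1}/y_n = 1 + 2/13z + 11/13z(1+11/14z) = 1 + z + 121/182z²
  R(z) = 1 + z + 121/182z².

Solve |R(x)|<1 on ℝ⁻.
x=-1.65: |R|=1.1600
R=1: x+121/182x²=0 ⇒ x=−182/121=-1.5041; min R=1−1/(4·121/182)=0.6240>−1
Confirm numerically:
  x=-0.932: |R|=0.64549 <1
  x=-0.663: |R|=0.62924 <1
  x=-0.613: |R|=0.63682 <1
  x=-1.966: |R|=1.60369 >1
  x=-1.799: |R|=1.35267 >1
  x=-1.658: |R|=1.16961 >1
So |R|<1 on (-1.5041, 0).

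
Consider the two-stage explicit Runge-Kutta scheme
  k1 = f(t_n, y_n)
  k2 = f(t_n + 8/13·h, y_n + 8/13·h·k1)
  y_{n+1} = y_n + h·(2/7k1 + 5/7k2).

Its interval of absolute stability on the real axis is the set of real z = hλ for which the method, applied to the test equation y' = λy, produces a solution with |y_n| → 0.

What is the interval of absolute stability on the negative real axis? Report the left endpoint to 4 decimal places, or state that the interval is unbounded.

With y'=λy (z=hλ):
  k1=λy_n ⇒ h·k1=z·y_n;  k2=λ(1+8/13z)y_n ⇒ h·k2=z(1+8/13z)y_n
  y_{n+1}/y_n = 1 + 2/7z + 5/7z(1+8/13z) = 1 + z + 40/91z²
  so R(z) = 1 + z + 40/91z².

Find x<0 with |R(x)|<1.
x=-1.22: |R|=0.4342
R=1: x+40/91x²=0 ⇒ x=−91/40=-2.2750; min R=1−1/(4·40/91)=0.4313>−1
Confirm numerically:
  x=-2.130: |R|=0.86424 <1
  x=-2.030: |R|=0.78138 <1
  x=-1.818: |R|=0.63480 <1
  x=-1.138: |R|=0.43125 <1
  x=-2.577: |R|=1.34209 >1
  x=-2.434: |R|=1.17011 >1
  x=-2.352: |R|=1.07961 >1
Interval (-2.2750, 0).

(-2.2750, 0).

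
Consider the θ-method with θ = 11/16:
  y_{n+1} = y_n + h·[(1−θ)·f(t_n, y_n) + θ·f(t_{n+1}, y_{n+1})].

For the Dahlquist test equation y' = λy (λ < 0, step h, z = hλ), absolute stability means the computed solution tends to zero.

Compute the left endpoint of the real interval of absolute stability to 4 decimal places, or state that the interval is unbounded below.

Set f=λy, z=hλ:
  y_{n+1} = y_n + z·[5/16·y_n + 11/16·y_{n+1}] ⇒ (1 − 11/16z)y_{n+1} = (1 + 5/16z)y_n
  R(z) = (1 + 5/16z)/(1 − 11/16z).

Need |R(x)|<1, x<0.
x=-1.53: |R|=0.2543
x=-2: |R|=0.1579
x=-10: |R|=0.2698
x=-100: |R|=0.4337
θ=11/16≥1/2 ⇒ |1+5/16x|<|1−11/16x| ∀x<0 ⇒ interval (−∞,0).

(−∞, 0) — no finite endpoint.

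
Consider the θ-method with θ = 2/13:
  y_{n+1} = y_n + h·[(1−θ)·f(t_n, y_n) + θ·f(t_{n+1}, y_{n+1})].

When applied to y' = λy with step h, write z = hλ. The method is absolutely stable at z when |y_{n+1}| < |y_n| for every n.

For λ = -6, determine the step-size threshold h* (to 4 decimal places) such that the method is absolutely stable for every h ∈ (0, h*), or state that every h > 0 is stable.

(-2.8889,0); λ=-6 ⇒ h* = (26/9)/6 = 0.4815.

Set f=λy, z=hλ:
  y_{n+1} = y_n + z·[11/13·y_n + 2/13·y_{n+1}] ⇒ (1 − 2/13z)y_{n+1} = (1 + 11/13z)y_n
  R(z) = (1 + 11/13z)/(1 − 2/13z).

Boundary: |R(x)|=1, x<0.
x=-1.21: |R|=0.0201
R=−1: 1+11/13x = −1+2/13x ⇒ -9/13x=2 ⇒ x=2/(-9/13)=-2.8889
Confirm numerically:
  x=-2.820: |R|=0.96674 <1
  x=-1.481: |R|=0.20618 <1
  x=-1.276: |R|=0.06662 <1
  x=-3.396: |R|=1.23060 >1
  x=-3.350: |R|=1.21066 >1
So |R|<1 on (-2.8889, 0).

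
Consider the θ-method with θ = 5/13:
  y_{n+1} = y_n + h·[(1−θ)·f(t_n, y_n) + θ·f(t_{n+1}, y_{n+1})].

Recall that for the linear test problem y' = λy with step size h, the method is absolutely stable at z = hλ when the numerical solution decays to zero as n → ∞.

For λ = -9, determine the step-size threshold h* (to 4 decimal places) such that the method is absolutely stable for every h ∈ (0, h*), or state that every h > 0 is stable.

(-8.6667,0); λ=-9 ⇒ h* = (26/3)/9 = 0.9630.

Test eqn y'=λy, z=hλ:
  y_{n+1} = y_n + z·[8/13·y_n + 5/13·y_{n+1}] ⇒ (1 − 5/13z)y_{n+1} = (1 + 8/13z)y_n
  R(z) = (1 + 8/13z)/(1 − 5/13z).

Boundary: |R(x)|=1, x<0.
x=-0.83: |R|=0.3708
R=−1: 1+8/13x = −1+5/13x ⇒ -3/13x=2 ⇒ x=2/(-3/13)=-8.6667
Confirm numerically:
  x=-6.895: |R|=0.88805 <1
  x=-6.147: |R|=0.82716 <1
  x=-5.003: |R|=0.71088 <1
  x=-4.124: |R|=0.59465 <1
  x=-9.247: |R|=1.02939 >1
  x=-9.192: |R|=1.02673 >1
  x=-8.801: |R|=1.00707 >1
So |R|<1 on (-8.6667, 0).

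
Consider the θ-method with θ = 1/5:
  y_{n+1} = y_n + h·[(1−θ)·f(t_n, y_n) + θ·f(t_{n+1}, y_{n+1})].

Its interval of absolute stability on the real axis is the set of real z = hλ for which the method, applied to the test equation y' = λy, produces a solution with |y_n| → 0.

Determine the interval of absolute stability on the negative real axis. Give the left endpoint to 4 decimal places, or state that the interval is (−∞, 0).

On y'=λy, z=hλ:
  y_{n+1} = y_n + z·[4/5·y_n + 1/5·y_{n+1}] ⇒ (1 − 1/5z)y_{n+1} = (1 + 4/5z)y_n
  so R(z) = (1 + 4/5z)/(1 − 1/5z).

Find x<0 with |R(x)|<1.
x=-1.06: |R|=0.1254
R=−1: 1+4/5x = −1+1/5x ⇒ -3/5x=2 ⇒ x=2/(-3/5)=-3.3333
Confirm numerically:
  x=-2.300: |R|=0.57534 <1
  x=-2.276: |R|=0.56405 <1
  x=-1.370: |R|=0.07535 <1
  x=-3.636: |R|=1.10514 >1
  x=-3.617: |R|=1.09876 >1
Interval (-3.3333, 0).

(-3.3333, 0).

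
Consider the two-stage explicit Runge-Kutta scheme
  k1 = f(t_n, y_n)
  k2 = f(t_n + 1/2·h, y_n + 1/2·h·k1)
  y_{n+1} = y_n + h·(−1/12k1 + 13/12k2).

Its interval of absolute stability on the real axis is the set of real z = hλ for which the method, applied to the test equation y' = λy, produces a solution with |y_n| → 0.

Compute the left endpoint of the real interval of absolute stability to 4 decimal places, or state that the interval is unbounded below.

On y'=λy, z=hλ:
  k1=λy_n ⇒ h·k1=z·y_n;  k2=λ(1+1/2z)y_n ⇒ h·k2=z(1+1/2z)y_n
  y_{n+1}/y_n = 1 − 1/12z + 13/12z(1+1/2z) = 1 + z + 13/24z²
  so R(z) = 1 + z + 13/24z².

Need |R(x)|<1, x<0.
x=-1.61: |R|=0.7941
R=1: x+13/24x²=0 ⇒ x=−24/13=-1.8462; min R=1−1/(4·13/24)=0.5385>−1
Confirm numerically:
  x=-1.759: |R|=0.91696 <1
  x=-1.576: |R|=0.76938 <1
  x=-1.464: |R|=0.69695 <1
  x=-1.062: |R|=0.54892 <1
  x=-2.217: |R|=1.44534 >1
  x=-2.200: |R|=1.42167 >1
  x=-2.026: |R|=1.19737 >1
So |R|<1 on (-1.8462, 0).

z* = -1.8462.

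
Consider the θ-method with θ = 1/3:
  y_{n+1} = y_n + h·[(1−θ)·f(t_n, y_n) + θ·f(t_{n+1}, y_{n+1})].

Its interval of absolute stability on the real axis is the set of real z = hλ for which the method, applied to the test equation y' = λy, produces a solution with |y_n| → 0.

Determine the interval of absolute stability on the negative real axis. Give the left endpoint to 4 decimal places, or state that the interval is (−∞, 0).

(-6.0000, 0).

Set f=λy, z=hλ:
  y_{n+1} = y_n + z·[2/3·y_n + 1/3·y_{n+1}] ⇒ (1 − 1/3z)y_{n+1} = (1 + 2/3z)y_n
  Hence R(z) = (1 + 2/3z)/(1 − 1/3z).

Solve |R(x)|<1 on ℝ⁻.
x=-1.16: |R|=0.1635
R=−1: 1+2/3x = −1+1/3x ⇒ -1/3x=2 ⇒ x=2/(-1/3)=-6.0000
Confirm numerically:
  x=-5.632: |R|=0.95737 <1
  x=-3.686: |R|=0.65390 <1
  x=-3.124: |R|=0.53037 <1
  x=-2.991: |R|=0.49775 <1
  x=-6.478: |R|=1.05043 >1
  x=-6.212: |R|=1.02301 >1
  x=-6.072: |R|=1.00794 >1
So |R|<1 on (-6.0000, 0).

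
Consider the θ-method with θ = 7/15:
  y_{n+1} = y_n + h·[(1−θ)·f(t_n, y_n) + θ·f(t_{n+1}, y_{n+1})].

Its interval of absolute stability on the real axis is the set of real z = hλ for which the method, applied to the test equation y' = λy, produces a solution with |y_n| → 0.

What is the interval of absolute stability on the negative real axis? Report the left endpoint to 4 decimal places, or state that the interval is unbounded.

z∈(-30.0000,0).

On y'=λy, z=hλ:
  y_{n+1} = y_n + z·[8/15·y_n + 7/15·y_{n+1}] ⇒ (1 − 7/15z)y_{n+1} = (1 + 8/15z)y_n
  R(z) = (1 + 8/15z)/(1 − 7/15z).

Boundary: |R(x)|=1, x<0.
x=-1.48: |R|=0.1246
R=−1: 1+8/15x = −1+7/15x ⇒ -1/15x=2 ⇒ x=2/(-1/15)=-30.0000
Confirm numerically:
  x=-29.302: |R|=0.99683 <1
  x=-21.736: |R|=0.95056 <1
  x=-20.313: |R|=0.93837 <1
  x=-15.198: |R|=0.87806 <1
  x=-30.265: |R|=1.00117 >1
  x=-30.234: |R|=1.00103 >1
Interval (-30.0000, 0).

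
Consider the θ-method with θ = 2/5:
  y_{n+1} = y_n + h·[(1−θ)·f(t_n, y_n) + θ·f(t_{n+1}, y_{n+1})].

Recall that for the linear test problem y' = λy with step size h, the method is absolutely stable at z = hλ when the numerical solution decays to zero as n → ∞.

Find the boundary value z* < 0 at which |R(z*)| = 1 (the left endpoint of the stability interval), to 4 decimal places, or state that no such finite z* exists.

With y'=λy (z=hλ):
  y_{n+1} = y_n + z·[3/5·y_n + 2/5·y_{n+1}] ⇒ (1 − 2/5z)y_{n+1} = (1 + 3/5z)y_n
  R(z) = (1 + 3/5z)/(1 − 2/5z).

Boundary: |R(x)|=1, x<0.
x=-1.1: |R|=0.2361
R=−1: 1+3/5x = −1+2/5x ⇒ -1/5x=2 ⇒ x=2/(-1/5)=-10.0000
Confirm numerically:
  x=-7.578: |R|=0.87984 <1
  x=-5.595: |R|=0.72792 <1
  x=-5.540: |R|=0.72264 <1
  x=-4.002: |R|=0.53876 <1
  x=-10.568: |R|=1.02173 >1
  x=-10.549: |R|=1.02104 >1
Interval (-10.0000, 0).

left endpoint -10.0000.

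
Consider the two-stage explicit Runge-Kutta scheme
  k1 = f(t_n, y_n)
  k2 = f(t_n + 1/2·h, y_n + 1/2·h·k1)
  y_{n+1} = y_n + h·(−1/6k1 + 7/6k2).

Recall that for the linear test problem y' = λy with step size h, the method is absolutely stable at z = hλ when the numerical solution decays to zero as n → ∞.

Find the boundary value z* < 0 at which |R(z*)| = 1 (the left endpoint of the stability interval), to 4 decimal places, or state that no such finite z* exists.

z* = -1.7143.

On y'=λy, z=hλ:
  k1=λy_n ⇒ h·k1=z·y_n;  k2=λ(1+1/2z)y_n ⇒ h·k2=z(1+1/2z)y_n
  y_{n+1}/y_n = 1 − 1/6z + 7/6z(1+1/2z) = 1 + z + 7/12z²
  so R(z) = 1 + z + 7/12z².

Solve |R(x)|<1 on ℝ⁻.
x=-0.86: |R|=0.5714
R=1: x+7/12x²=0 ⇒ x=−12/7=-1.7143; min R=1−1/(4·7/12)=0.5714>−1
Confirm numerically:
  x=-1.691: |R|=0.97703 <1
  x=-1.199: |R|=0.63960 <1
  x=-0.749: |R|=0.57825 <1
  x=-0.716: |R|=0.58305 <1
  x=-2.171: |R|=1.57839 >1
  x=-2.064: |R|=1.42106 >1
So |R|<1 on (-1.7143, 0).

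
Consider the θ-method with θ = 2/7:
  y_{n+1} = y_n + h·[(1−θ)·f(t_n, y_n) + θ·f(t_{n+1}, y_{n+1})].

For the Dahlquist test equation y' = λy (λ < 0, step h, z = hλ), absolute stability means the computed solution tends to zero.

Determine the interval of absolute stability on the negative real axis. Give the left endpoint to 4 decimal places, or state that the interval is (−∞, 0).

(-4.6667, 0).

Set f=λy, z=hλ:
  y_{n+1} = y_n + z·[5/7·y_n + 2/7·y_{n+1}] ⇒ (1 − 2/7z)y_{n+1} = (1 + 5/7z)y_n
  ⇒ R(z) = (1 + 5/7z)/(1 − 2/7z).

Solve |R(x)|<1 on ℝ⁻.
x=-1.71: |R|=0.1488
R=−1: 1+5/7x = −1+2/7x ⇒ -3/7x=2 ⇒ x=2/(-3/7)=-4.6667
Confirm numerically:
  x=-4.452: |R|=0.95951 <1
  x=-4.235: |R|=0.91629 <1
  x=-2.201: |R|=0.35125 <1
  x=-5.144: |R|=1.08283 >1
  x=-4.822: |R|=1.02800 >1
  x=-4.816: |R|=1.02694 >1
So |R|<1 on (-4.6667, 0).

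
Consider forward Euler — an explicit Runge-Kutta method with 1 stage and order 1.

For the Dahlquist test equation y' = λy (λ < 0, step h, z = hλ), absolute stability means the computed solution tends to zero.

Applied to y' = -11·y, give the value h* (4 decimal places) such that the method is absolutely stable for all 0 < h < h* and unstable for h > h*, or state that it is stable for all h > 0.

(-2.0000,0); λ=-11 ⇒ h* = 0.1818.

On y'=λy, z=hλ:
  order 1, 1-stage ⇒ R(z)=1+z
  (e.g. R(-0.75)=0.25000, |R|=0.25000)

Solve |R(x)|<1 on ℝ⁻.
x=-0.75: |R|=0.2500
|R(-1.75)|=0.7500 |R(-0.91)|=0.0900 |R(-0.61)|=0.3900
Bisect:
  x_lo=-2.7259 |R|=1.7259  x_hi=-0.2804 |R|=0.7196
  mid=-1.50313 |R|=0.50313 →hi
  mid=-2.11452 |R|=1.11452 →lo
  mid=-1.80882 |R|=0.80882 →hi
  mid=-1.96167 |R|=0.96167 →hi
  mid=-2.03809 |R|=1.03809 →lo
  mid=-1.99988 |R|=0.99988 →hi
  mid=-2.01899 |R|=1.01899 →lo
  ...
  [-2.00003,-1.99988] ⇒ x*=-2.0000
Stable set (-2.0000, 0).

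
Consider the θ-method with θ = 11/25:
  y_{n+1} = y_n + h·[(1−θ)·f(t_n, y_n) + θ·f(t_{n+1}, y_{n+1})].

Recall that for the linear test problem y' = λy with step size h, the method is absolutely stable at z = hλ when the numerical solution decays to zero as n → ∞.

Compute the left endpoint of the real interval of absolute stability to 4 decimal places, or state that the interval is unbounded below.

Set f=λy, z=hλ:
  y_{n+1} = y_n + z·[14/25·y_n + 11/25·y_{n+1}] ⇒ (1 − 11/25z)y_{n+1} = (1 + 14/25z)y_n
  ⇒ R(z) = (1 + 14/25z)/(1 − 11/25z).

Solve |R(x)|<1 on ℝ⁻.
x=-0.44: |R|=0.6314
R=−1: 1+14/25x = −1+11/25x ⇒ -3/25x=2 ⇒ x=2/(-3/25)=-16.6667
Confirm numerically:
  x=-14.655: |R|=0.96759 <1
  x=-11.402: |R|=0.89500 <1
  x=-7.162: |R|=0.72525 <1
  x=-17.173: |R|=1.00710 >1
  x=-16.752: |R|=1.00122 >1
Interval (-16.6667, 0).

left endpoint -16.6667.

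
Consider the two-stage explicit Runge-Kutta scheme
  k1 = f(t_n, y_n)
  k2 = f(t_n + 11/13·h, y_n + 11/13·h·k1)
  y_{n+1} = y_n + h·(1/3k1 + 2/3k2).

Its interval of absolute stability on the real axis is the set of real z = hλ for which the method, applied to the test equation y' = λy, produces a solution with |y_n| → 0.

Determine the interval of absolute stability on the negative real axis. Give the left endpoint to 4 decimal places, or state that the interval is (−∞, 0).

With y'=λy (z=hλ):
  k1=λy_n ⇒ h·k1=z·y_n;  k2=λ(1+11/13z)y_n ⇒ h·k2=z(1+11/13z)y_n
  y_{n+1}/y_n = 1 + 1/3z + 2/3z(1+11/13z) = 1 + z + 22/39z²
  so R(z) = 1 + z + 22/39z².

Solve |R(x)|<1 on ℝ⁻.
x=-0.74: |R|=0.5689
R=1: x+22/39x²=0 ⇒ x=−39/22=-1.7727; min R=1−1/(4·22/39)=0.5568>−1
Confirm numerically:
  x=-1.242: |R|=0.62816 <1
  x=-1.114: |R|=0.58605 <1
  x=-1.031: |R|=0.56862 <1
  x=-0.813: |R|=0.55985 <1
  x=-2.084: |R|=1.36593 >1
  x=-1.831: |R|=1.06019 >1
Interval (-1.7727, 0).

z∈(-1.7727,0).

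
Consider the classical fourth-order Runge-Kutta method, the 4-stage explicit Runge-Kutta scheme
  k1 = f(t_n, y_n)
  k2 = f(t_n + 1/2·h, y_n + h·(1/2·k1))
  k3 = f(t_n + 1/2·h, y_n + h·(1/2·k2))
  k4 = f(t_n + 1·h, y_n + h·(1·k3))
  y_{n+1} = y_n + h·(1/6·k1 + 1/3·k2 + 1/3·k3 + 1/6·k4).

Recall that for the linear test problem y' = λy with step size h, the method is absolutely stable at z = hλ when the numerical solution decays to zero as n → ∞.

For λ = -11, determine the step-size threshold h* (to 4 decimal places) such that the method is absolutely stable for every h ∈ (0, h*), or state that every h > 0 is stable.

(-2.7853,0); λ=-11 ⇒ h* = 0.2532.

Set f=λy, z=hλ:
  order 4, 4-stage ⇒ R(z)=1+z+z^2/2+z^3/6+z^4/24
  (e.g. R(-0.57)=0.56598, |R|=0.56598)

Boundary: |R(x)|=1, x<0.
x=-0.57: |R|=0.5660
|R(-2.33)|=0.5043 |R(-1.57)|=0.2706 |R(-0.57)|=0.5660
Bisect:
  x_lo=-3.2886 |R|=2.0646  x_hi=-0.2924 |R|=0.7465
  mid=-1.79049 |R|=0.28399 →hi
  mid=-2.53954 |R|=0.68844 →hi
  mid=-2.91407 |R|=1.21216 →lo
  mid=-2.72681 |R|=0.91534 →hi
  mid=-2.82044 |R|=1.05429 →lo
  mid=-2.77362 |R|=0.98254 →hi
  mid=-2.79703 |R|=1.01784 →lo
  mid=-2.78533 |R|=1.00005 →lo
  mid=-2.77947 |R|=0.99126 →hi
  ...
  [-2.78533,-2.78514] ⇒ x*=-2.7853
So |R|<1 on (-2.7853, 0).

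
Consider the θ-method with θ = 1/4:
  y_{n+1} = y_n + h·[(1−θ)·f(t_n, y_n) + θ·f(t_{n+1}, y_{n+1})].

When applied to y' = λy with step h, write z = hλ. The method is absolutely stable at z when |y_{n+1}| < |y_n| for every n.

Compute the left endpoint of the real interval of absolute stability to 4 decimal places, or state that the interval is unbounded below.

z* = -4.0000.

Set f=λy, z=hλ:
  y_{n+1} = y_n + z·[3/4·y_n + 1/4·y_{n+1}] ⇒ (1 − 1/4z)y_{n+1} = (1 + 3/4z)y_n
  so R(z) = (1 + 3/4z)/(1 − 1/4z).

Solve |R(x)|<1 on ℝ⁻.
x=-0.38: |R|=0.6530
R=−1: 1+3/4x = −1+1/4x ⇒ -1/2x=2 ⇒ x=2/(-1/2)=-4.0000
Confirm numerically:
  x=-3.108: |R|=0.74902 <1
  x=-2.295: |R|=0.45830 <1
  x=-1.983: |R|=0.32576 <1
  x=-4.198: |R|=1.04830 >1
  x=-4.190: |R|=1.04640 >1
Interval (-4.0000, 0).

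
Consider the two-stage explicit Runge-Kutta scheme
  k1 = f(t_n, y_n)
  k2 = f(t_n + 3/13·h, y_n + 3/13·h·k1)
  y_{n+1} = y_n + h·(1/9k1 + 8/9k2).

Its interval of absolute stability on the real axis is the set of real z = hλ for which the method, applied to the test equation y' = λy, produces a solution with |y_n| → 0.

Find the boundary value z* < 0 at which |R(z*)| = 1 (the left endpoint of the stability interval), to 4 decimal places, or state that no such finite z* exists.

z* = -4.8750.

On y'=λy, z=hλ:
  k1=λy_n ⇒ h·k1=z·y_n;  k2=λ(1+3/13z)y_n ⇒ h·k2=z(1+3/13z)y_n
  y_{n+1}/y_n = 1 + 1/9z + 8/9z(1+3/13z) = 1 + z + 8/39z²
  Hence R(z) = 1 + z + 8/39z².

Find x<0 with |R(x)|<1.
x=-0.96: |R|=0.2290
R=1: x+8/39x²=0 ⇒ x=−39/8=-4.8750; min R=1−1/(4·8/39)=-0.2188>−1
Confirm numerically:
  x=-4.602: |R|=0.74229 <1
  x=-3.858: |R|=0.19516 <1
  x=-3.154: |R|=0.11344 <1
  x=-2.543: |R|=0.21647 <1
  x=-5.469: |R|=1.66638 >1
  x=-5.307: |R|=1.47028 >1
  x=-4.951: |R|=1.07718 >1
Interval (-4.8750, 0).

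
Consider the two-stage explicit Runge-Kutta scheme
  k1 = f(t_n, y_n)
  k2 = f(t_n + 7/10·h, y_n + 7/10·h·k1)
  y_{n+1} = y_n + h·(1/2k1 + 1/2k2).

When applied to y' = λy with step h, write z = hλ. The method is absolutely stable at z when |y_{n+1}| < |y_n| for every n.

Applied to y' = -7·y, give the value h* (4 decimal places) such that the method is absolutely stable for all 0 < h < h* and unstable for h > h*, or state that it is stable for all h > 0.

(-2.8571,0); λ=-7 ⇒ h* = (20/7)/7 = 0.4082.

Test eqn y'=λy, z=hλ:
  k1=λy_n ⇒ h·k1=z·y_n;  k2=λ(1+7/10z)y_n ⇒ h·k2=z(1+7/10z)y_n
  y_{n+1}/y_n = 1 + 1/2z + 1/2z(1+7/10z) = 1 + z + 7/20z²
  so R(z) = 1 + z + 7/20z².

Solve |R(x)|<1 on ℝ⁻.
x=-1.47: |R|=0.2863
R=1: x+7/20x²=0 ⇒ x=−20/7=-2.8571; min R=1−1/(4·7/20)=0.2857>−1
Confirm numerically:
  x=-2.704: |R|=0.85507 <1
  x=-2.268: |R|=0.53234 <1
  x=-1.716: |R|=0.31463 <1
  x=-3.304: |R|=1.51675 >1
  x=-3.246: |R|=1.44178 >1
  x=-3.003: |R|=1.15330 >1
So |R|<1 on (-2.8571, 0).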